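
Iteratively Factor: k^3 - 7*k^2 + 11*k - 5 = (k - 5)*(k^2 - 2*k + 1) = (k - 5)*(k - 1)*(k - 1)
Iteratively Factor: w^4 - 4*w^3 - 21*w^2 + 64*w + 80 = (w + 1)*(w^3 - 5*w^2 - 16*w + 80) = (w - 4)*(w + 1)*(w^2 - w - 20) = (w - 4)*(w + 1)*(w + 4)*(w - 5)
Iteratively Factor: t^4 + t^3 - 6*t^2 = (t + 3)*(t^3 - 2*t^2) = t*(t + 3)*(t^2 - 2*t) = t*(t - 2)*(t + 3)*(t)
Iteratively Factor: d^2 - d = (d - 1)*(d)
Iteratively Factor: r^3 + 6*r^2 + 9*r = (r)*(r^2 + 6*r + 9) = r*(r + 3)*(r + 3)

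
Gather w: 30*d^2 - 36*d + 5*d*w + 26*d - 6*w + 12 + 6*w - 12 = 30*d^2 + 5*d*w - 10*d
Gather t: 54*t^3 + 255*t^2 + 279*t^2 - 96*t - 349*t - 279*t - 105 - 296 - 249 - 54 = 54*t^3 + 534*t^2 - 724*t - 704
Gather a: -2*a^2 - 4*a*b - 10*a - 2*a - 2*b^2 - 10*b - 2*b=-2*a^2 + a*(-4*b - 12) - 2*b^2 - 12*b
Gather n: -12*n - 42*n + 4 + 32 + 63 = 99 - 54*n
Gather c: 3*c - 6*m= 3*c - 6*m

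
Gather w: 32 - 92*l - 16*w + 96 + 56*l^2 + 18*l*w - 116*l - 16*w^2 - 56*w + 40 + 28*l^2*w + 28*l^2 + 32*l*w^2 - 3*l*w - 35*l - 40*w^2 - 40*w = 84*l^2 - 243*l + w^2*(32*l - 56) + w*(28*l^2 + 15*l - 112) + 168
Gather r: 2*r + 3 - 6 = 2*r - 3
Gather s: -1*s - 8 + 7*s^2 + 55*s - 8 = 7*s^2 + 54*s - 16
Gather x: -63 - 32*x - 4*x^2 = -4*x^2 - 32*x - 63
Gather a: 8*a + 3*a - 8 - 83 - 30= 11*a - 121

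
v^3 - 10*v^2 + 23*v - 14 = (v - 7)*(v - 2)*(v - 1)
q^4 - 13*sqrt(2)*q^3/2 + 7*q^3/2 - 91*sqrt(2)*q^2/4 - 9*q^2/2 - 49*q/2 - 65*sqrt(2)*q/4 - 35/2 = (q + 1)*(q + 5/2)*(q - 7*sqrt(2))*(q + sqrt(2)/2)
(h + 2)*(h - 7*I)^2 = h^3 + 2*h^2 - 14*I*h^2 - 49*h - 28*I*h - 98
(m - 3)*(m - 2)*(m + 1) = m^3 - 4*m^2 + m + 6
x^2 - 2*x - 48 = (x - 8)*(x + 6)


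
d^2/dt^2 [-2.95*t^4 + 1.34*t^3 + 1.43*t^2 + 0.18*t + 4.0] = -35.4*t^2 + 8.04*t + 2.86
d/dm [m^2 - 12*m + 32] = 2*m - 12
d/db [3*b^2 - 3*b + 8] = 6*b - 3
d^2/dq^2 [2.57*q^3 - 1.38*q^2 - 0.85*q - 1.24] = 15.42*q - 2.76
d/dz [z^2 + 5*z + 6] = 2*z + 5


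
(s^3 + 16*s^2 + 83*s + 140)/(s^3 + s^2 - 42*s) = (s^2 + 9*s + 20)/(s*(s - 6))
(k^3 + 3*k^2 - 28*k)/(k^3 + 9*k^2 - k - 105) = k*(k - 4)/(k^2 + 2*k - 15)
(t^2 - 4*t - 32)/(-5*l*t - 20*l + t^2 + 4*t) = (t - 8)/(-5*l + t)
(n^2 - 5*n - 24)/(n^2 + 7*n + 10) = (n^2 - 5*n - 24)/(n^2 + 7*n + 10)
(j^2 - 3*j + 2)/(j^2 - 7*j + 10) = (j - 1)/(j - 5)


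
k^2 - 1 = (k - 1)*(k + 1)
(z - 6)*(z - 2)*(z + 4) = z^3 - 4*z^2 - 20*z + 48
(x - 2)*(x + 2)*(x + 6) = x^3 + 6*x^2 - 4*x - 24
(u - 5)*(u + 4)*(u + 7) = u^3 + 6*u^2 - 27*u - 140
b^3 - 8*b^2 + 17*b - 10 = (b - 5)*(b - 2)*(b - 1)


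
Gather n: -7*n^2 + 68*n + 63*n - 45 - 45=-7*n^2 + 131*n - 90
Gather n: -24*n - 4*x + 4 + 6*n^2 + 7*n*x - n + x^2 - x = 6*n^2 + n*(7*x - 25) + x^2 - 5*x + 4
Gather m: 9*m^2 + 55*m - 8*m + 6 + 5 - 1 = 9*m^2 + 47*m + 10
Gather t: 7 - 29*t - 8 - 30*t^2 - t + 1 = -30*t^2 - 30*t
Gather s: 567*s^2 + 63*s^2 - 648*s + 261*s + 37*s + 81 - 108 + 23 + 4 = 630*s^2 - 350*s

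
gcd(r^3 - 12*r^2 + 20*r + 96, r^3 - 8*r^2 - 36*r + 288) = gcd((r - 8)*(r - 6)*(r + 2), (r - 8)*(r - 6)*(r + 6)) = r^2 - 14*r + 48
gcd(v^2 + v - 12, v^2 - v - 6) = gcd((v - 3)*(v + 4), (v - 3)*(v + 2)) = v - 3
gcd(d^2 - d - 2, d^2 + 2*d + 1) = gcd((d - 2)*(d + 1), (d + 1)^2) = d + 1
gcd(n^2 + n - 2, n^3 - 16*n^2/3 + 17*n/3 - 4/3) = n - 1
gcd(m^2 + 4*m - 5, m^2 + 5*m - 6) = m - 1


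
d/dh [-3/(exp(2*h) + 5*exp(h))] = 3*(2*exp(h) + 5)*exp(-h)/(exp(h) + 5)^2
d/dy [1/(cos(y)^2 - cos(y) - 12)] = (2*cos(y) - 1)*sin(y)/(sin(y)^2 + cos(y) + 11)^2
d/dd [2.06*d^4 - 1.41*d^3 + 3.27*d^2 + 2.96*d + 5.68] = 8.24*d^3 - 4.23*d^2 + 6.54*d + 2.96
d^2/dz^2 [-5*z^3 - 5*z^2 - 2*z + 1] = -30*z - 10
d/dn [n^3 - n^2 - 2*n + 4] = 3*n^2 - 2*n - 2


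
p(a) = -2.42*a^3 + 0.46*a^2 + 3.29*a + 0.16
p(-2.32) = 25.22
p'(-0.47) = 1.25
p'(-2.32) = -37.92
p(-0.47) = -1.03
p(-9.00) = 1771.99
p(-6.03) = 527.65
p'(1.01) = -3.19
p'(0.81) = -0.73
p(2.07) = -12.52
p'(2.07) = -25.91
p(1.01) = 1.46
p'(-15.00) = -1644.01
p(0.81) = 1.84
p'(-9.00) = -593.05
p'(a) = -7.26*a^2 + 0.92*a + 3.29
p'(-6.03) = -266.24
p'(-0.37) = 1.96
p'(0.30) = 2.91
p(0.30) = 1.12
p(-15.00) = 8221.81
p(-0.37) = -0.87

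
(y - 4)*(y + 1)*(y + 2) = y^3 - y^2 - 10*y - 8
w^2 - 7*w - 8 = (w - 8)*(w + 1)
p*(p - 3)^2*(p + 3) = p^4 - 3*p^3 - 9*p^2 + 27*p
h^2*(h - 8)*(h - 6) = h^4 - 14*h^3 + 48*h^2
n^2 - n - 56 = (n - 8)*(n + 7)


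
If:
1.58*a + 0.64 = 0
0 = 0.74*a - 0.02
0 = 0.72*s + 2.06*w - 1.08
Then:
No Solution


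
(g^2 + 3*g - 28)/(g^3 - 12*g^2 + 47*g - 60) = (g + 7)/(g^2 - 8*g + 15)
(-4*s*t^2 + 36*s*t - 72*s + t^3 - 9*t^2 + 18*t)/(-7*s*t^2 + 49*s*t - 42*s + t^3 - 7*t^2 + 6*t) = (4*s*t - 12*s - t^2 + 3*t)/(7*s*t - 7*s - t^2 + t)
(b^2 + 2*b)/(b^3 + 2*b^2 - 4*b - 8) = b/(b^2 - 4)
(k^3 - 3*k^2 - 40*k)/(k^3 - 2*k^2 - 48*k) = (k + 5)/(k + 6)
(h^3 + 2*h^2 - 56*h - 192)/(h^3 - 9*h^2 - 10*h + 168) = (h^2 - 2*h - 48)/(h^2 - 13*h + 42)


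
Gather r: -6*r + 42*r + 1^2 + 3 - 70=36*r - 66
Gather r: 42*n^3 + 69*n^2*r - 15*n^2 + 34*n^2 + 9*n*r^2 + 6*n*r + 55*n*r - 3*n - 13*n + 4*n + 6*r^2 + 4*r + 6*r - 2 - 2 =42*n^3 + 19*n^2 - 12*n + r^2*(9*n + 6) + r*(69*n^2 + 61*n + 10) - 4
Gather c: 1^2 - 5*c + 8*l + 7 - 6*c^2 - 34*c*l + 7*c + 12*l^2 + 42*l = -6*c^2 + c*(2 - 34*l) + 12*l^2 + 50*l + 8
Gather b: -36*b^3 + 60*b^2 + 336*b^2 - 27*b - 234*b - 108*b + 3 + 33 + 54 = -36*b^3 + 396*b^2 - 369*b + 90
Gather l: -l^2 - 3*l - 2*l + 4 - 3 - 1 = -l^2 - 5*l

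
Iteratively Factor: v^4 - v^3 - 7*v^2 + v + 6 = (v - 3)*(v^3 + 2*v^2 - v - 2) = (v - 3)*(v + 2)*(v^2 - 1) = (v - 3)*(v + 1)*(v + 2)*(v - 1)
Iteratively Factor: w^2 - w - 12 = (w - 4)*(w + 3)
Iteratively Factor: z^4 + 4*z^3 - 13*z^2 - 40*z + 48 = (z - 3)*(z^3 + 7*z^2 + 8*z - 16) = (z - 3)*(z + 4)*(z^2 + 3*z - 4) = (z - 3)*(z + 4)^2*(z - 1)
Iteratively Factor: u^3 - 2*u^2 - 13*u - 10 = (u + 2)*(u^2 - 4*u - 5) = (u - 5)*(u + 2)*(u + 1)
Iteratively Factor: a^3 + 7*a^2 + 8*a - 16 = (a - 1)*(a^2 + 8*a + 16) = (a - 1)*(a + 4)*(a + 4)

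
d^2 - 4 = (d - 2)*(d + 2)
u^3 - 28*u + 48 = (u - 4)*(u - 2)*(u + 6)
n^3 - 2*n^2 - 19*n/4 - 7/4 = (n - 7/2)*(n + 1/2)*(n + 1)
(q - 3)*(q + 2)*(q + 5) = q^3 + 4*q^2 - 11*q - 30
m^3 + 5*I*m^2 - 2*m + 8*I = (m - I)*(m + 2*I)*(m + 4*I)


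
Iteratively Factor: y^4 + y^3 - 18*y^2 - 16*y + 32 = (y + 4)*(y^3 - 3*y^2 - 6*y + 8) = (y - 1)*(y + 4)*(y^2 - 2*y - 8) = (y - 4)*(y - 1)*(y + 4)*(y + 2)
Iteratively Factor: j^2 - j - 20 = (j + 4)*(j - 5)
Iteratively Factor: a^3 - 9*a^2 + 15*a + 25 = (a - 5)*(a^2 - 4*a - 5) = (a - 5)*(a + 1)*(a - 5)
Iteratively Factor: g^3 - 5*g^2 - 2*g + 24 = (g - 3)*(g^2 - 2*g - 8) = (g - 3)*(g + 2)*(g - 4)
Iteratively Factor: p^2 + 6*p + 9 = (p + 3)*(p + 3)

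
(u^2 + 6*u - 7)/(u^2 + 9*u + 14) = (u - 1)/(u + 2)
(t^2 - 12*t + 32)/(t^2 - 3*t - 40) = (t - 4)/(t + 5)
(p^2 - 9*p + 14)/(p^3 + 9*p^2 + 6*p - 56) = (p - 7)/(p^2 + 11*p + 28)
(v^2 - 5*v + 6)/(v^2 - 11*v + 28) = (v^2 - 5*v + 6)/(v^2 - 11*v + 28)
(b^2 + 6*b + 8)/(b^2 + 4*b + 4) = (b + 4)/(b + 2)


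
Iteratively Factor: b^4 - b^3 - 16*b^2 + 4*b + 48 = (b - 4)*(b^3 + 3*b^2 - 4*b - 12) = (b - 4)*(b + 2)*(b^2 + b - 6) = (b - 4)*(b - 2)*(b + 2)*(b + 3)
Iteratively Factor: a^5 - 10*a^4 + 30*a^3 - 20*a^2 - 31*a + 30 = (a - 1)*(a^4 - 9*a^3 + 21*a^2 + a - 30) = (a - 1)*(a + 1)*(a^3 - 10*a^2 + 31*a - 30) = (a - 5)*(a - 1)*(a + 1)*(a^2 - 5*a + 6) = (a - 5)*(a - 2)*(a - 1)*(a + 1)*(a - 3)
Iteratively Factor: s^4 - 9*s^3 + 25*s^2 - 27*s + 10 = (s - 5)*(s^3 - 4*s^2 + 5*s - 2) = (s - 5)*(s - 1)*(s^2 - 3*s + 2) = (s - 5)*(s - 2)*(s - 1)*(s - 1)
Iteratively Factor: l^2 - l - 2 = (l + 1)*(l - 2)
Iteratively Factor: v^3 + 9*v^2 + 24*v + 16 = (v + 4)*(v^2 + 5*v + 4) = (v + 4)^2*(v + 1)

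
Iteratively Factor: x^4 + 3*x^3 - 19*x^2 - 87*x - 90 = (x - 5)*(x^3 + 8*x^2 + 21*x + 18) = (x - 5)*(x + 2)*(x^2 + 6*x + 9) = (x - 5)*(x + 2)*(x + 3)*(x + 3)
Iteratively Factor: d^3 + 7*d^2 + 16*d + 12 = (d + 2)*(d^2 + 5*d + 6) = (d + 2)*(d + 3)*(d + 2)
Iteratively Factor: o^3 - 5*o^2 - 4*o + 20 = (o - 2)*(o^2 - 3*o - 10) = (o - 2)*(o + 2)*(o - 5)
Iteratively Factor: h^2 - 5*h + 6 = (h - 3)*(h - 2)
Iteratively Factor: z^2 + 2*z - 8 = (z + 4)*(z - 2)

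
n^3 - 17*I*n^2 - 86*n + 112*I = (n - 8*I)*(n - 7*I)*(n - 2*I)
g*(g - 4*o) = g^2 - 4*g*o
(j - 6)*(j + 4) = j^2 - 2*j - 24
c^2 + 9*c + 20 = (c + 4)*(c + 5)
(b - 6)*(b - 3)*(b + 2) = b^3 - 7*b^2 + 36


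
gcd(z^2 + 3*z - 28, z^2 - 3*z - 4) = z - 4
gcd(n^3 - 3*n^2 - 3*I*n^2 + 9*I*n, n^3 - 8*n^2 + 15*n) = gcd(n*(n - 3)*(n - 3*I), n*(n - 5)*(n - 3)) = n^2 - 3*n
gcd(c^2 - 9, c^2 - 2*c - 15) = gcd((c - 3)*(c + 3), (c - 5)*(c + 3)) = c + 3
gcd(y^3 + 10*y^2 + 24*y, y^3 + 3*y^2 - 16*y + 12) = y + 6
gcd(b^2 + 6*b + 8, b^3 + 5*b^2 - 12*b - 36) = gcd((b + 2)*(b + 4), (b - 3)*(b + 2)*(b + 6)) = b + 2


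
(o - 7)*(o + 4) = o^2 - 3*o - 28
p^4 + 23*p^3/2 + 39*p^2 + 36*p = p*(p + 3/2)*(p + 4)*(p + 6)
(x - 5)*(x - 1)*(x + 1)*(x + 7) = x^4 + 2*x^3 - 36*x^2 - 2*x + 35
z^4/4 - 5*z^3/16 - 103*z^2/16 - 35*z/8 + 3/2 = (z/4 + 1)*(z - 6)*(z - 1/4)*(z + 1)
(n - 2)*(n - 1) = n^2 - 3*n + 2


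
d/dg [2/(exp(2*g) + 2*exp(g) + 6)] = -4*(exp(g) + 1)*exp(g)/(exp(2*g) + 2*exp(g) + 6)^2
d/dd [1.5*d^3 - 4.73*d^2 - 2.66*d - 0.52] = 4.5*d^2 - 9.46*d - 2.66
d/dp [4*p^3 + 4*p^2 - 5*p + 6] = 12*p^2 + 8*p - 5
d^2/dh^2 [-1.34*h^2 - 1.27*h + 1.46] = -2.68000000000000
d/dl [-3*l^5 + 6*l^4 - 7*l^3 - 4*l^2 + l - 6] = -15*l^4 + 24*l^3 - 21*l^2 - 8*l + 1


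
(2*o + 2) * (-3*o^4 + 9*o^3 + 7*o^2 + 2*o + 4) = -6*o^5 + 12*o^4 + 32*o^3 + 18*o^2 + 12*o + 8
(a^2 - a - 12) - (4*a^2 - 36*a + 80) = -3*a^2 + 35*a - 92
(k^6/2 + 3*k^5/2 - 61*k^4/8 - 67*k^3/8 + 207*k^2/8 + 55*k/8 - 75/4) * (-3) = -3*k^6/2 - 9*k^5/2 + 183*k^4/8 + 201*k^3/8 - 621*k^2/8 - 165*k/8 + 225/4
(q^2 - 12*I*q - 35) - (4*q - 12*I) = q^2 - 4*q - 12*I*q - 35 + 12*I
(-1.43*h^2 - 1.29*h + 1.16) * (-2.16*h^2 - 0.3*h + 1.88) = 3.0888*h^4 + 3.2154*h^3 - 4.807*h^2 - 2.7732*h + 2.1808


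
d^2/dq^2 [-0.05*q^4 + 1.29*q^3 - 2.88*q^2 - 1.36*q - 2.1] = -0.6*q^2 + 7.74*q - 5.76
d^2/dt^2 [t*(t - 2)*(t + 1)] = 6*t - 2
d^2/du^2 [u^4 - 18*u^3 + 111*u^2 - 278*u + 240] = 12*u^2 - 108*u + 222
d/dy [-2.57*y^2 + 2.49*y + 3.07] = 2.49 - 5.14*y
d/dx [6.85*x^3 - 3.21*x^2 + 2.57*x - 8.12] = 20.55*x^2 - 6.42*x + 2.57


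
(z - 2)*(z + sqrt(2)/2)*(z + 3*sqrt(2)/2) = z^3 - 2*z^2 + 2*sqrt(2)*z^2 - 4*sqrt(2)*z + 3*z/2 - 3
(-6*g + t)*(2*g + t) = -12*g^2 - 4*g*t + t^2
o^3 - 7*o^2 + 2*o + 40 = (o - 5)*(o - 4)*(o + 2)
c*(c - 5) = c^2 - 5*c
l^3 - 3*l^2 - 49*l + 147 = (l - 7)*(l - 3)*(l + 7)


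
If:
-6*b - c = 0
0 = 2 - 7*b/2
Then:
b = 4/7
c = -24/7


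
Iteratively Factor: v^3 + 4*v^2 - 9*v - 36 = (v - 3)*(v^2 + 7*v + 12) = (v - 3)*(v + 4)*(v + 3)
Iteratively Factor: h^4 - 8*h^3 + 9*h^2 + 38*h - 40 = (h + 2)*(h^3 - 10*h^2 + 29*h - 20) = (h - 5)*(h + 2)*(h^2 - 5*h + 4) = (h - 5)*(h - 4)*(h + 2)*(h - 1)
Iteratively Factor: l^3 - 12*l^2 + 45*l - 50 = (l - 5)*(l^2 - 7*l + 10) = (l - 5)*(l - 2)*(l - 5)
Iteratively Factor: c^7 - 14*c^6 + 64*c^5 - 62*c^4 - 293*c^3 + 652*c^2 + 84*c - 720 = (c - 3)*(c^6 - 11*c^5 + 31*c^4 + 31*c^3 - 200*c^2 + 52*c + 240) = (c - 3)*(c - 2)*(c^5 - 9*c^4 + 13*c^3 + 57*c^2 - 86*c - 120) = (c - 4)*(c - 3)*(c - 2)*(c^4 - 5*c^3 - 7*c^2 + 29*c + 30) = (c - 5)*(c - 4)*(c - 3)*(c - 2)*(c^3 - 7*c - 6) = (c - 5)*(c - 4)*(c - 3)*(c - 2)*(c + 2)*(c^2 - 2*c - 3) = (c - 5)*(c - 4)*(c - 3)^2*(c - 2)*(c + 2)*(c + 1)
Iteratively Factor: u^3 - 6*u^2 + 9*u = (u)*(u^2 - 6*u + 9) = u*(u - 3)*(u - 3)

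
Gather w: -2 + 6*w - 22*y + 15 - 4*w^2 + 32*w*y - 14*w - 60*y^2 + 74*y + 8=-4*w^2 + w*(32*y - 8) - 60*y^2 + 52*y + 21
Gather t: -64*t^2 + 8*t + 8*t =-64*t^2 + 16*t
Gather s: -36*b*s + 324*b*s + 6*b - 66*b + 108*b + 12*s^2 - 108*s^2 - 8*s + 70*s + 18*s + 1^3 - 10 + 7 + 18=48*b - 96*s^2 + s*(288*b + 80) + 16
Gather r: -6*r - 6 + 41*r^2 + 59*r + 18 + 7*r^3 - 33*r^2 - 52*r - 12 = 7*r^3 + 8*r^2 + r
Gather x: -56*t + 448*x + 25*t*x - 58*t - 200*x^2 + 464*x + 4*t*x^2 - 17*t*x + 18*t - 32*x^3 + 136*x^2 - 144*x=-96*t - 32*x^3 + x^2*(4*t - 64) + x*(8*t + 768)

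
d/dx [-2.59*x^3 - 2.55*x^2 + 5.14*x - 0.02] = -7.77*x^2 - 5.1*x + 5.14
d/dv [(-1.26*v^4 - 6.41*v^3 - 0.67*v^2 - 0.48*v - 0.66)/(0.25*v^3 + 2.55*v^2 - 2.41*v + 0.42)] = (-0.315*v^6 - 6.426*v^5 - 7.0682*v^4 + 29.0194*v^3 - 4.7429*v^2 + 2.8032*v - 1.7922)/(0.0625*v^6 + 1.275*v^5 + 5.2975*v^4 - 12.081*v^3 + 7.9501*v^2 - 2.0244*v + 0.1764)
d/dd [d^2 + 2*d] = 2*d + 2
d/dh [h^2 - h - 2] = 2*h - 1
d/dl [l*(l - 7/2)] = 2*l - 7/2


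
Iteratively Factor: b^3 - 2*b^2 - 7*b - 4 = (b + 1)*(b^2 - 3*b - 4) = (b - 4)*(b + 1)*(b + 1)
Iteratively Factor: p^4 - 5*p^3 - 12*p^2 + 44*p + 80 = (p - 4)*(p^3 - p^2 - 16*p - 20) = (p - 5)*(p - 4)*(p^2 + 4*p + 4) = (p - 5)*(p - 4)*(p + 2)*(p + 2)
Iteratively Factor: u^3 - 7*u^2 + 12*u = (u - 4)*(u^2 - 3*u) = (u - 4)*(u - 3)*(u)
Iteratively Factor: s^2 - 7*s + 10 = (s - 5)*(s - 2)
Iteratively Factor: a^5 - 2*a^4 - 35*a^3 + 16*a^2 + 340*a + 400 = (a + 4)*(a^4 - 6*a^3 - 11*a^2 + 60*a + 100) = (a + 2)*(a + 4)*(a^3 - 8*a^2 + 5*a + 50) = (a - 5)*(a + 2)*(a + 4)*(a^2 - 3*a - 10) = (a - 5)^2*(a + 2)*(a + 4)*(a + 2)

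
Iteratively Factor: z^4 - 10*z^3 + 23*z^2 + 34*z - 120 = (z - 4)*(z^3 - 6*z^2 - z + 30) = (z - 5)*(z - 4)*(z^2 - z - 6) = (z - 5)*(z - 4)*(z + 2)*(z - 3)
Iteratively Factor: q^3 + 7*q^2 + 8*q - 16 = (q + 4)*(q^2 + 3*q - 4) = (q - 1)*(q + 4)*(q + 4)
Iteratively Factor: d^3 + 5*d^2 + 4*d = (d + 1)*(d^2 + 4*d) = d*(d + 1)*(d + 4)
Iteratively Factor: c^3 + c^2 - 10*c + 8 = (c - 2)*(c^2 + 3*c - 4) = (c - 2)*(c + 4)*(c - 1)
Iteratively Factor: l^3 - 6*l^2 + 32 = (l - 4)*(l^2 - 2*l - 8) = (l - 4)*(l + 2)*(l - 4)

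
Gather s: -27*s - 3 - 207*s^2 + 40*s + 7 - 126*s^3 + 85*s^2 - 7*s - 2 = -126*s^3 - 122*s^2 + 6*s + 2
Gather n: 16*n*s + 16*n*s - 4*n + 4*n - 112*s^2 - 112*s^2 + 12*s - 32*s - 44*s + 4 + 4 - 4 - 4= 32*n*s - 224*s^2 - 64*s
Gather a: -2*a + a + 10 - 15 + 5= -a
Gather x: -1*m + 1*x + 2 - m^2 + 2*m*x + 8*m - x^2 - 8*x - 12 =-m^2 + 7*m - x^2 + x*(2*m - 7) - 10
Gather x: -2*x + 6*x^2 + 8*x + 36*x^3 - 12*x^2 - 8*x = 36*x^3 - 6*x^2 - 2*x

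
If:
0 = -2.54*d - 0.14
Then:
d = -0.06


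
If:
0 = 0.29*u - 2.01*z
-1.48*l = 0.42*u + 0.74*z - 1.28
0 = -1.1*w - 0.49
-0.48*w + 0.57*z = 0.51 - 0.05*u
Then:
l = 0.07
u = 2.24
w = -0.45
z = 0.32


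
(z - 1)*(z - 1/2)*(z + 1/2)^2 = z^4 - z^3/2 - 3*z^2/4 + z/8 + 1/8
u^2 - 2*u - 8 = (u - 4)*(u + 2)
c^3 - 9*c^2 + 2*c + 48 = (c - 8)*(c - 3)*(c + 2)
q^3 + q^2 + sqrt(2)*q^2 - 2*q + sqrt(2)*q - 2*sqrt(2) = (q - 1)*(q + 2)*(q + sqrt(2))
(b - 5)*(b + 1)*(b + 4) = b^3 - 21*b - 20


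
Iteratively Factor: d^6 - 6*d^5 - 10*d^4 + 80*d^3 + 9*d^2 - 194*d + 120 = (d - 1)*(d^5 - 5*d^4 - 15*d^3 + 65*d^2 + 74*d - 120) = (d - 1)*(d + 2)*(d^4 - 7*d^3 - d^2 + 67*d - 60) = (d - 5)*(d - 1)*(d + 2)*(d^3 - 2*d^2 - 11*d + 12) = (d - 5)*(d - 4)*(d - 1)*(d + 2)*(d^2 + 2*d - 3) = (d - 5)*(d - 4)*(d - 1)*(d + 2)*(d + 3)*(d - 1)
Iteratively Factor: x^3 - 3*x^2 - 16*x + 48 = (x - 3)*(x^2 - 16) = (x - 3)*(x + 4)*(x - 4)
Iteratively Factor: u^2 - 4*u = (u)*(u - 4)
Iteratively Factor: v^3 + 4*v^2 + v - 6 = (v - 1)*(v^2 + 5*v + 6) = (v - 1)*(v + 2)*(v + 3)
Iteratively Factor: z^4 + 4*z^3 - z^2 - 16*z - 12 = (z + 1)*(z^3 + 3*z^2 - 4*z - 12) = (z + 1)*(z + 2)*(z^2 + z - 6) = (z - 2)*(z + 1)*(z + 2)*(z + 3)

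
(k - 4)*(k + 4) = k^2 - 16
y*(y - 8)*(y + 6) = y^3 - 2*y^2 - 48*y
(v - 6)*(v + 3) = v^2 - 3*v - 18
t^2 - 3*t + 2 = (t - 2)*(t - 1)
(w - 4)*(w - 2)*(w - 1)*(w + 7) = w^4 - 35*w^2 + 90*w - 56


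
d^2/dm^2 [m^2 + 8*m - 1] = 2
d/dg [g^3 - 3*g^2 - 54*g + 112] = 3*g^2 - 6*g - 54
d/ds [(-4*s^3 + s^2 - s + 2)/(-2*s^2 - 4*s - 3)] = (8*s^4 + 32*s^3 + 30*s^2 + 2*s + 11)/(4*s^4 + 16*s^3 + 28*s^2 + 24*s + 9)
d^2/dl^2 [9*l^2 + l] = 18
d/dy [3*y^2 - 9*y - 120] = 6*y - 9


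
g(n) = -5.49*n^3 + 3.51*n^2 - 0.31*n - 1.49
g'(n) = -16.47*n^2 + 7.02*n - 0.31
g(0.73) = -1.98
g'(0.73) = -3.96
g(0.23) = -1.44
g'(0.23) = 0.43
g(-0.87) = 5.05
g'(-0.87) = -18.88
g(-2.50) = 107.00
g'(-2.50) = -120.80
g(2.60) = -75.06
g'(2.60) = -93.40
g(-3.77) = 343.73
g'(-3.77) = -260.86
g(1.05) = -4.30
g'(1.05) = -11.10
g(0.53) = -1.49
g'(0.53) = -1.22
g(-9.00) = 4287.82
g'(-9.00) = -1397.56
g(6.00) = -1062.83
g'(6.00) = -551.11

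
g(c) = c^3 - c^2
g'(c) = 3*c^2 - 2*c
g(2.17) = 5.51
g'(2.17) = 9.79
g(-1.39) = -4.62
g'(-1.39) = 8.58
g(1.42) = 0.85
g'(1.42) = 3.21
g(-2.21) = -15.68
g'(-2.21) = 19.07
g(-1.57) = -6.33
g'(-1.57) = 10.53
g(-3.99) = -79.44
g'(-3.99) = 55.74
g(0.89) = -0.09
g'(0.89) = 0.60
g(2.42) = 8.32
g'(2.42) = 12.73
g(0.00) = 0.00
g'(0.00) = 0.00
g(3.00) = 18.00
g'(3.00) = 21.00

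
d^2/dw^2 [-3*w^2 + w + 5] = -6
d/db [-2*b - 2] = -2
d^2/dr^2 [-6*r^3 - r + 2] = -36*r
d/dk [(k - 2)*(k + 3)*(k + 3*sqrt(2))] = 3*k^2 + 2*k + 6*sqrt(2)*k - 6 + 3*sqrt(2)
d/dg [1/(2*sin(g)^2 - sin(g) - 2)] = (1 - 4*sin(g))*cos(g)/(sin(g) + cos(2*g) + 1)^2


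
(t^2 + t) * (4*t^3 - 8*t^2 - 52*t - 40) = 4*t^5 - 4*t^4 - 60*t^3 - 92*t^2 - 40*t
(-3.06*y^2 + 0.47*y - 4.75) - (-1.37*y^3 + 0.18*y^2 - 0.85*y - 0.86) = 1.37*y^3 - 3.24*y^2 + 1.32*y - 3.89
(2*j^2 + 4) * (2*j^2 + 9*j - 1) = 4*j^4 + 18*j^3 + 6*j^2 + 36*j - 4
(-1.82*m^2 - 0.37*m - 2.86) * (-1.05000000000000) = 1.911*m^2 + 0.3885*m + 3.003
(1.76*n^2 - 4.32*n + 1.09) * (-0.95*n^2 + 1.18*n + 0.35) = -1.672*n^4 + 6.1808*n^3 - 5.5171*n^2 - 0.2258*n + 0.3815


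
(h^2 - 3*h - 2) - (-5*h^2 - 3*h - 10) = 6*h^2 + 8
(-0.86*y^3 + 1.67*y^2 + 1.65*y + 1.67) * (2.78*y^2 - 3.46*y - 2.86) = -2.3908*y^5 + 7.6182*y^4 + 1.2684*y^3 - 5.8426*y^2 - 10.4972*y - 4.7762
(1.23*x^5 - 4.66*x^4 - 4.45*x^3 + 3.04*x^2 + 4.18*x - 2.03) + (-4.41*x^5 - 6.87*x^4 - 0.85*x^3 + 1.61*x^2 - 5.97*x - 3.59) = -3.18*x^5 - 11.53*x^4 - 5.3*x^3 + 4.65*x^2 - 1.79*x - 5.62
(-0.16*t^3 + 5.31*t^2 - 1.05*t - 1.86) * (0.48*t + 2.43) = -0.0768*t^4 + 2.16*t^3 + 12.3993*t^2 - 3.4443*t - 4.5198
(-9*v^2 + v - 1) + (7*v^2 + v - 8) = -2*v^2 + 2*v - 9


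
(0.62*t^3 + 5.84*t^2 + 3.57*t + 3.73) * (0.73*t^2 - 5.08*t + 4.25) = 0.4526*t^5 + 1.1136*t^4 - 24.4261*t^3 + 9.4073*t^2 - 3.7759*t + 15.8525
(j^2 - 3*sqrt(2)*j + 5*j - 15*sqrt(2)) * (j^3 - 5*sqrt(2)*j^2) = j^5 - 8*sqrt(2)*j^4 + 5*j^4 - 40*sqrt(2)*j^3 + 30*j^3 + 150*j^2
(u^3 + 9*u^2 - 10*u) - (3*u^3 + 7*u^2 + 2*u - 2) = -2*u^3 + 2*u^2 - 12*u + 2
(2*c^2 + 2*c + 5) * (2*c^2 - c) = 4*c^4 + 2*c^3 + 8*c^2 - 5*c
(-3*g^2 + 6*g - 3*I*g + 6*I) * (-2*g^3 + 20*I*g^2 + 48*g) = 6*g^5 - 12*g^4 - 54*I*g^4 - 84*g^3 + 108*I*g^3 + 168*g^2 - 144*I*g^2 + 288*I*g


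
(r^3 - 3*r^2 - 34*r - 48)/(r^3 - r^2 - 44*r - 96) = (r + 2)/(r + 4)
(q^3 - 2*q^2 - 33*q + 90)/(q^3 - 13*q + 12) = (q^2 + q - 30)/(q^2 + 3*q - 4)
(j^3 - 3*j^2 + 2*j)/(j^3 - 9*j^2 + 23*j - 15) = j*(j - 2)/(j^2 - 8*j + 15)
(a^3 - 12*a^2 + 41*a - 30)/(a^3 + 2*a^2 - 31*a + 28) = (a^2 - 11*a + 30)/(a^2 + 3*a - 28)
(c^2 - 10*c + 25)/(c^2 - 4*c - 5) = (c - 5)/(c + 1)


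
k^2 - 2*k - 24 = (k - 6)*(k + 4)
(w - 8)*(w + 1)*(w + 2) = w^3 - 5*w^2 - 22*w - 16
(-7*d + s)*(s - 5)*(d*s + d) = -7*d^2*s^2 + 28*d^2*s + 35*d^2 + d*s^3 - 4*d*s^2 - 5*d*s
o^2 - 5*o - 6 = (o - 6)*(o + 1)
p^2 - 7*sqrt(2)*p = p*(p - 7*sqrt(2))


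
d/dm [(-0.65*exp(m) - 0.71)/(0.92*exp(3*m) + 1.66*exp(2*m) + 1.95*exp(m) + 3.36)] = (1.196*exp(3*m) + 3.0386*exp(2*m) + 2.3572*exp(m) - 0.7995)*exp(m)/(0.8464*exp(6*m) + 3.0544*exp(5*m) + 6.3436*exp(4*m) + 12.6564*exp(3*m) + 14.9577*exp(2*m) + 13.104*exp(m) + 11.2896)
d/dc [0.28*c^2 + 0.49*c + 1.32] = 0.56*c + 0.49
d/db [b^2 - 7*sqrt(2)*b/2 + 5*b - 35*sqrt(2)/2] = 2*b - 7*sqrt(2)/2 + 5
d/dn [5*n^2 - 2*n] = 10*n - 2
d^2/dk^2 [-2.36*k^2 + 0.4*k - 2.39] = -4.72000000000000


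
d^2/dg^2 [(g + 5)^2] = 2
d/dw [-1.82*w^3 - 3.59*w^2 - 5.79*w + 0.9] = -5.46*w^2 - 7.18*w - 5.79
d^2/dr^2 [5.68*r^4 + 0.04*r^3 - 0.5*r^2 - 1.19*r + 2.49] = 68.16*r^2 + 0.24*r - 1.0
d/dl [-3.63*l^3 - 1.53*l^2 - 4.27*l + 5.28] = -10.89*l^2 - 3.06*l - 4.27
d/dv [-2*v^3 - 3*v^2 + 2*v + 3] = -6*v^2 - 6*v + 2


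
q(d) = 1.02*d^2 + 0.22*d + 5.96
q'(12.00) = 24.70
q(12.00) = 155.48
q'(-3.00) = -5.90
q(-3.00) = 14.48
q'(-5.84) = -11.69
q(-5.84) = 39.46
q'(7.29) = 15.09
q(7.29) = 61.77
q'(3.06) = 6.46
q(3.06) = 16.18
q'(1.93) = 4.16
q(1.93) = 10.18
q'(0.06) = 0.34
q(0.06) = 5.98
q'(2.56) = 5.44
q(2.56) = 13.21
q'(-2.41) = -4.70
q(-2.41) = 11.35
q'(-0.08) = 0.06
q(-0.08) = 5.95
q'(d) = 2.04*d + 0.22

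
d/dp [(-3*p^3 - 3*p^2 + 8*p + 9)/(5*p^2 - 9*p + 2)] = (-15*p^4 + 54*p^3 - 31*p^2 - 102*p + 97)/(25*p^4 - 90*p^3 + 101*p^2 - 36*p + 4)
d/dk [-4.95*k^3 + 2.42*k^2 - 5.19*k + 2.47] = -14.85*k^2 + 4.84*k - 5.19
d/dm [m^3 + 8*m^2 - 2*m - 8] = 3*m^2 + 16*m - 2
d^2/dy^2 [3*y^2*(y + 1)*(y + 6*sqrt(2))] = 36*y^2 + 18*y + 108*sqrt(2)*y + 36*sqrt(2)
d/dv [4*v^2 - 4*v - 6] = 8*v - 4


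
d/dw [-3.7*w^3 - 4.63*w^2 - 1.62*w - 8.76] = -11.1*w^2 - 9.26*w - 1.62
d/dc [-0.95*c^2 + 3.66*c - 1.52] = 3.66 - 1.9*c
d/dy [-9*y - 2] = -9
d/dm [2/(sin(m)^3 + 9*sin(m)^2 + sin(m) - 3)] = 2*(-18*sin(m) + 3*cos(m)^2 - 4)*cos(m)/(sin(m)^3 + 9*sin(m)^2 + sin(m) - 3)^2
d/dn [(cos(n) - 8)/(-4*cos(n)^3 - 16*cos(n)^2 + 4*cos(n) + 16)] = (125*cos(n)/2 + 10*cos(2*n) - cos(3*n)/2 - 2)/(4*(cos(n) + 4)^2*sin(n)^3)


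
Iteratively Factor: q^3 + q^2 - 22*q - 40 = (q + 4)*(q^2 - 3*q - 10) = (q + 2)*(q + 4)*(q - 5)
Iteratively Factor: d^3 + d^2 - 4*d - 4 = (d + 1)*(d^2 - 4) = (d + 1)*(d + 2)*(d - 2)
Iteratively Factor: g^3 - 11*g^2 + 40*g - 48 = (g - 4)*(g^2 - 7*g + 12) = (g - 4)*(g - 3)*(g - 4)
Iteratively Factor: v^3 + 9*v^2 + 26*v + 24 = (v + 2)*(v^2 + 7*v + 12) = (v + 2)*(v + 3)*(v + 4)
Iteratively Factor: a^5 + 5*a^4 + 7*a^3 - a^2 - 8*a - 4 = (a + 2)*(a^4 + 3*a^3 + a^2 - 3*a - 2) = (a + 2)^2*(a^3 + a^2 - a - 1) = (a + 1)*(a + 2)^2*(a^2 - 1) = (a - 1)*(a + 1)*(a + 2)^2*(a + 1)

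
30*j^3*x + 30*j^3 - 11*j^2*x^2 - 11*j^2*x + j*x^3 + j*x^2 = (-6*j + x)*(-5*j + x)*(j*x + j)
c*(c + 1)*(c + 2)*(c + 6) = c^4 + 9*c^3 + 20*c^2 + 12*c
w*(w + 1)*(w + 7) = w^3 + 8*w^2 + 7*w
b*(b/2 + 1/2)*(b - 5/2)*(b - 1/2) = b^4/2 - b^3 - 7*b^2/8 + 5*b/8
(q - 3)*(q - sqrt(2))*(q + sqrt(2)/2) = q^3 - 3*q^2 - sqrt(2)*q^2/2 - q + 3*sqrt(2)*q/2 + 3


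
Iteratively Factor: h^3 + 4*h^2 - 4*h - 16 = (h - 2)*(h^2 + 6*h + 8) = (h - 2)*(h + 2)*(h + 4)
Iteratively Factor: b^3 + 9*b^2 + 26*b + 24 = (b + 3)*(b^2 + 6*b + 8) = (b + 2)*(b + 3)*(b + 4)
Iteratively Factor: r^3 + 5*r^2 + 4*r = (r + 4)*(r^2 + r) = (r + 1)*(r + 4)*(r)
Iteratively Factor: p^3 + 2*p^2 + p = (p + 1)*(p^2 + p) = (p + 1)^2*(p)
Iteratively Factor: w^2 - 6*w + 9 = (w - 3)*(w - 3)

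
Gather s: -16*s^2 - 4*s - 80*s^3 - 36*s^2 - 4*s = -80*s^3 - 52*s^2 - 8*s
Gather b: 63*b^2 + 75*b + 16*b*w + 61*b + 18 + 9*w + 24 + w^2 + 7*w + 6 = 63*b^2 + b*(16*w + 136) + w^2 + 16*w + 48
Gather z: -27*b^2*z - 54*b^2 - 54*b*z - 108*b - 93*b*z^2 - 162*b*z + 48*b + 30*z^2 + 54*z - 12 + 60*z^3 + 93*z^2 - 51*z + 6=-54*b^2 - 60*b + 60*z^3 + z^2*(123 - 93*b) + z*(-27*b^2 - 216*b + 3) - 6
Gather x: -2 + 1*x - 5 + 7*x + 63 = 8*x + 56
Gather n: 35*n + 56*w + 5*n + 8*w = 40*n + 64*w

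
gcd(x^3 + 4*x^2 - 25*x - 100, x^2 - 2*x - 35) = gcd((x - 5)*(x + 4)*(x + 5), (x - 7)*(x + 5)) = x + 5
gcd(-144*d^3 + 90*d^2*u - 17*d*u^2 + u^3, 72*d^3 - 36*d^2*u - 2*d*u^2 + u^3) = -6*d + u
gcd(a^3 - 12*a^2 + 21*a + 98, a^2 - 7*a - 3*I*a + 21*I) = a - 7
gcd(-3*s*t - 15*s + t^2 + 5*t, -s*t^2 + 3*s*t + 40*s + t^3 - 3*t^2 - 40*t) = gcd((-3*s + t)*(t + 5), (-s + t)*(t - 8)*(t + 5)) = t + 5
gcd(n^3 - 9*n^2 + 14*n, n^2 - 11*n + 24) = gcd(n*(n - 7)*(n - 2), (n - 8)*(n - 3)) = 1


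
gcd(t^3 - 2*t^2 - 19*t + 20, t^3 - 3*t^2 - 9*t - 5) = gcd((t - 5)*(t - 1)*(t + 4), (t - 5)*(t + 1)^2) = t - 5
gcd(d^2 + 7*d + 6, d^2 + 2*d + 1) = d + 1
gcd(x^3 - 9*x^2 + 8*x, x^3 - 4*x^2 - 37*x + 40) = x^2 - 9*x + 8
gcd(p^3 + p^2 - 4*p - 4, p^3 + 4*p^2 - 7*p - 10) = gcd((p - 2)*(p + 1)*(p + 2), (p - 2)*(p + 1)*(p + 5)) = p^2 - p - 2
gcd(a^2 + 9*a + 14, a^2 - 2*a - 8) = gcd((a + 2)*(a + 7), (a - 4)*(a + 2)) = a + 2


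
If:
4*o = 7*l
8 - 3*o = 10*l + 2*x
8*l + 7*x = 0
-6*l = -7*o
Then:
No Solution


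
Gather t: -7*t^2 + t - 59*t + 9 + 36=-7*t^2 - 58*t + 45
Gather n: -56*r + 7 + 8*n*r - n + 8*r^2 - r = n*(8*r - 1) + 8*r^2 - 57*r + 7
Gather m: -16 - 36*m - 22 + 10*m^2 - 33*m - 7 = 10*m^2 - 69*m - 45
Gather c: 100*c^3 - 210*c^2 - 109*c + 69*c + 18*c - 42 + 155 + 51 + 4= 100*c^3 - 210*c^2 - 22*c + 168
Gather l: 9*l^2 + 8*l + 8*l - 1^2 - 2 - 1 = 9*l^2 + 16*l - 4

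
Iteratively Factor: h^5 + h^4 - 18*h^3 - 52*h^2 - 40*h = (h)*(h^4 + h^3 - 18*h^2 - 52*h - 40) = h*(h + 2)*(h^3 - h^2 - 16*h - 20) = h*(h - 5)*(h + 2)*(h^2 + 4*h + 4) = h*(h - 5)*(h + 2)^2*(h + 2)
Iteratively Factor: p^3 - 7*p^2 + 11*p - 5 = (p - 5)*(p^2 - 2*p + 1) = (p - 5)*(p - 1)*(p - 1)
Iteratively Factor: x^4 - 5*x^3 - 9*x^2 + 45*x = (x)*(x^3 - 5*x^2 - 9*x + 45) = x*(x + 3)*(x^2 - 8*x + 15) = x*(x - 3)*(x + 3)*(x - 5)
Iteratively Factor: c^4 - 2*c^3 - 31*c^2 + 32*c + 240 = (c - 5)*(c^3 + 3*c^2 - 16*c - 48) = (c - 5)*(c + 3)*(c^2 - 16) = (c - 5)*(c - 4)*(c + 3)*(c + 4)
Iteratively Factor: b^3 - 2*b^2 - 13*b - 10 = (b - 5)*(b^2 + 3*b + 2) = (b - 5)*(b + 2)*(b + 1)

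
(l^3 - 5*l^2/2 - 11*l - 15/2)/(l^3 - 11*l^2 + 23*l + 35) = (l + 3/2)/(l - 7)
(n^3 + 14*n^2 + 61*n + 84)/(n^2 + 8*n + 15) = (n^2 + 11*n + 28)/(n + 5)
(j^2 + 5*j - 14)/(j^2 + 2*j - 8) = (j + 7)/(j + 4)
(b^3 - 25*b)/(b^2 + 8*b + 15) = b*(b - 5)/(b + 3)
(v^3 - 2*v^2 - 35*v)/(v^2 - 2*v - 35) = v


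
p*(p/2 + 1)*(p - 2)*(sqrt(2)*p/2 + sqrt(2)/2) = sqrt(2)*p^4/4 + sqrt(2)*p^3/4 - sqrt(2)*p^2 - sqrt(2)*p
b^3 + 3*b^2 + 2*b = b*(b + 1)*(b + 2)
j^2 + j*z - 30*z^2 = (j - 5*z)*(j + 6*z)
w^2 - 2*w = w*(w - 2)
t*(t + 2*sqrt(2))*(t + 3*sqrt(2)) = t^3 + 5*sqrt(2)*t^2 + 12*t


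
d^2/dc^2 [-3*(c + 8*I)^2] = -6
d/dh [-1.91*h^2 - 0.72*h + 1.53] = -3.82*h - 0.72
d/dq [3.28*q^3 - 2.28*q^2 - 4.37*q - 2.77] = 9.84*q^2 - 4.56*q - 4.37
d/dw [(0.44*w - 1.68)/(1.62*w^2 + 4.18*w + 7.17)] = (-0.7128*w^2 + 5.4432*w + 10.1772)/(2.6244*w^4 + 13.5432*w^3 + 40.7032*w^2 + 59.9412*w + 51.4089)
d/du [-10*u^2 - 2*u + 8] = -20*u - 2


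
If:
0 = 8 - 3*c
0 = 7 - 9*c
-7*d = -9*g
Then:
No Solution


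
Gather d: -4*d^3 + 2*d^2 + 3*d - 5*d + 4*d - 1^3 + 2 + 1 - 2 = -4*d^3 + 2*d^2 + 2*d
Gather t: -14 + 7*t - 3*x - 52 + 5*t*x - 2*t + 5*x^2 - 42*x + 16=t*(5*x + 5) + 5*x^2 - 45*x - 50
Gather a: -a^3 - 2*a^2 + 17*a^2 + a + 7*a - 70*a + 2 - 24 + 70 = -a^3 + 15*a^2 - 62*a + 48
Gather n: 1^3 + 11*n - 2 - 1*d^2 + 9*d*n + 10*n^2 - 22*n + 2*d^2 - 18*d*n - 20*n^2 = d^2 - 10*n^2 + n*(-9*d - 11) - 1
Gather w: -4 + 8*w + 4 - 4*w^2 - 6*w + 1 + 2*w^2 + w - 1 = -2*w^2 + 3*w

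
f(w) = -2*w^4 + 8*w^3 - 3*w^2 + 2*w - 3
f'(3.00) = -16.00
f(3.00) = 30.00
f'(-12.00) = 17354.00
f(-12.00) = -55755.00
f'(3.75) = -104.88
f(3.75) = -11.32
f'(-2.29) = 237.67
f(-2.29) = -174.39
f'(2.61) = 7.59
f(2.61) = 31.21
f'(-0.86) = 30.00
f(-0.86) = -13.12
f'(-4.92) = 1565.24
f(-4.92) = -2210.12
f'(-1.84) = 144.13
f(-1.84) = -89.60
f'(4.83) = -368.52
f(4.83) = -250.37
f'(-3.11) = 493.43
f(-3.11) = -465.98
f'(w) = -8*w^3 + 24*w^2 - 6*w + 2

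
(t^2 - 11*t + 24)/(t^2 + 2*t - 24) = (t^2 - 11*t + 24)/(t^2 + 2*t - 24)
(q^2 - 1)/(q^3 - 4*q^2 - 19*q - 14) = (q - 1)/(q^2 - 5*q - 14)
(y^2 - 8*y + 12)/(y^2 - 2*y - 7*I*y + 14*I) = (y - 6)/(y - 7*I)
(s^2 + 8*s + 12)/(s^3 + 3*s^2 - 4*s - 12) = (s + 6)/(s^2 + s - 6)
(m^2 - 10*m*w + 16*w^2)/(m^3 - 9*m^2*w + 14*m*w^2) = (-m + 8*w)/(m*(-m + 7*w))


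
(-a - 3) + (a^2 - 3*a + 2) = a^2 - 4*a - 1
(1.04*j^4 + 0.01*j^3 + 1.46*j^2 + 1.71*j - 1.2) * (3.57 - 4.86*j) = -5.0544*j^5 + 3.6642*j^4 - 7.0599*j^3 - 3.0984*j^2 + 11.9367*j - 4.284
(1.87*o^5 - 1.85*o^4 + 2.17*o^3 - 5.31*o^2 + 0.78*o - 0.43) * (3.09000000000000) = 5.7783*o^5 - 5.7165*o^4 + 6.7053*o^3 - 16.4079*o^2 + 2.4102*o - 1.3287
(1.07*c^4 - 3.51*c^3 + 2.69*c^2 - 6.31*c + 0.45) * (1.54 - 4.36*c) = -4.6652*c^5 + 16.9514*c^4 - 17.1338*c^3 + 31.6542*c^2 - 11.6794*c + 0.693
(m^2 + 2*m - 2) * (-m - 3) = -m^3 - 5*m^2 - 4*m + 6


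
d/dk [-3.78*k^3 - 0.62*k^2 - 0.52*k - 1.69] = -11.34*k^2 - 1.24*k - 0.52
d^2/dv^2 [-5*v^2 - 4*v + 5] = -10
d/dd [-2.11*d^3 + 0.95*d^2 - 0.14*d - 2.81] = -6.33*d^2 + 1.9*d - 0.14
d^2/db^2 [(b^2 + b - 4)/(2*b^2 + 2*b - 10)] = 3*(b^2 + b + 2)/(b^6 + 3*b^5 - 12*b^4 - 29*b^3 + 60*b^2 + 75*b - 125)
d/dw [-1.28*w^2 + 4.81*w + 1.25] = 4.81 - 2.56*w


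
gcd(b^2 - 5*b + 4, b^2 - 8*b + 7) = b - 1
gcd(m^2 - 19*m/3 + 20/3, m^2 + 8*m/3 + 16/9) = 1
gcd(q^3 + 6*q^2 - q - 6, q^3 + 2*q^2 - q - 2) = q^2 - 1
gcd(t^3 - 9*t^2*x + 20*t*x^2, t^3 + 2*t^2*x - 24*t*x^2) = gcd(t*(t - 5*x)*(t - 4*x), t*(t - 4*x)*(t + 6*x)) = -t^2 + 4*t*x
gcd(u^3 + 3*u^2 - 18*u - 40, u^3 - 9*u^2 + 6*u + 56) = u^2 - 2*u - 8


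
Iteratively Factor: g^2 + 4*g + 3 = (g + 1)*(g + 3)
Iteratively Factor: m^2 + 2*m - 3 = (m + 3)*(m - 1)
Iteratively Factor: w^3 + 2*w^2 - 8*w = (w)*(w^2 + 2*w - 8) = w*(w + 4)*(w - 2)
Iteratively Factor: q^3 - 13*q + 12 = (q + 4)*(q^2 - 4*q + 3) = (q - 1)*(q + 4)*(q - 3)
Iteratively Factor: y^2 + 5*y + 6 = (y + 3)*(y + 2)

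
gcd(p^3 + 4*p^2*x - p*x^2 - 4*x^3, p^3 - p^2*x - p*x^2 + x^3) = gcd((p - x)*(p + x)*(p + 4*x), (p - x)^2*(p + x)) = -p^2 + x^2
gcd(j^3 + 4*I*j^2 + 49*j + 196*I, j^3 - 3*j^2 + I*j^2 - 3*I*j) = 1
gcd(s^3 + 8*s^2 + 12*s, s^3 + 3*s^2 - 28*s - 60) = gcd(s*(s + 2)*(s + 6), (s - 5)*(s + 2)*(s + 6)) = s^2 + 8*s + 12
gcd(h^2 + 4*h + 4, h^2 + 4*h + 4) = h^2 + 4*h + 4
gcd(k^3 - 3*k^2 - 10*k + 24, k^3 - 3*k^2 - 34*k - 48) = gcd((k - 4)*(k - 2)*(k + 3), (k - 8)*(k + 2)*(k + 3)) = k + 3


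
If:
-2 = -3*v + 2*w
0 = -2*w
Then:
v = 2/3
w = 0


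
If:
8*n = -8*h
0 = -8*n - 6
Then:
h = 3/4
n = -3/4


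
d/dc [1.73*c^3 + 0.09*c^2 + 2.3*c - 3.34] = 5.19*c^2 + 0.18*c + 2.3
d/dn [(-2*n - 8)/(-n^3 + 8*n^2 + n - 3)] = 2*(n^3 - 8*n^2 - n + (n + 4)*(-3*n^2 + 16*n + 1) + 3)/(n^3 - 8*n^2 - n + 3)^2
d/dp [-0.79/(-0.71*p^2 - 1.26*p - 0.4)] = (-1.1218*p - 0.9954)/(0.71*p^2 + 1.26*p + 0.4)^2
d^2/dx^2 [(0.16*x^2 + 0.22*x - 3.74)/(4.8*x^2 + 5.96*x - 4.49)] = (0.983040000000003*x^3 - 496.32768*x^2 - 613.51488*x - 408.68472)/(110.592*x^6 + 411.9552*x^5 + 201.16224*x^4 - 558.990784*x^3 - 188.170512*x^2 + 360.462588*x - 90.518849)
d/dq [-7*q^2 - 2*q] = -14*q - 2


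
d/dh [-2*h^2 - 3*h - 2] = -4*h - 3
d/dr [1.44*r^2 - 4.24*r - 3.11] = 2.88*r - 4.24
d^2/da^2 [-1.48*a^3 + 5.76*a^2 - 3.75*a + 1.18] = 11.52 - 8.88*a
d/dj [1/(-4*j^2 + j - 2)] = (8*j - 1)/(4*j^2 - j + 2)^2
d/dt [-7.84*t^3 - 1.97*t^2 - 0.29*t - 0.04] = -23.52*t^2 - 3.94*t - 0.29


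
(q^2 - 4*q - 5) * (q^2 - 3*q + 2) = q^4 - 7*q^3 + 9*q^2 + 7*q - 10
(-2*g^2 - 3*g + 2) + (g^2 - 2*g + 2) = -g^2 - 5*g + 4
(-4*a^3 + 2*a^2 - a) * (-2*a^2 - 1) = 8*a^5 - 4*a^4 + 6*a^3 - 2*a^2 + a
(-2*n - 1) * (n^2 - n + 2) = -2*n^3 + n^2 - 3*n - 2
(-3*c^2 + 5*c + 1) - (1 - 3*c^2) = 5*c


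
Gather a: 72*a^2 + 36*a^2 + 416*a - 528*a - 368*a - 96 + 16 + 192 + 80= 108*a^2 - 480*a + 192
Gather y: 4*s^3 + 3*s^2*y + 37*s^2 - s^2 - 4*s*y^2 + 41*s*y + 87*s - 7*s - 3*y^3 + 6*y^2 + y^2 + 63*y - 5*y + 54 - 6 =4*s^3 + 36*s^2 + 80*s - 3*y^3 + y^2*(7 - 4*s) + y*(3*s^2 + 41*s + 58) + 48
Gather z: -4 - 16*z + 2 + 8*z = -8*z - 2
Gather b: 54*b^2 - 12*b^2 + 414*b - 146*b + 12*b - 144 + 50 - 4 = 42*b^2 + 280*b - 98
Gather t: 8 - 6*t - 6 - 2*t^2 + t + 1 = -2*t^2 - 5*t + 3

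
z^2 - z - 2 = (z - 2)*(z + 1)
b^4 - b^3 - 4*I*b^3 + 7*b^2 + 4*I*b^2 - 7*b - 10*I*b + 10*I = (b - 1)*(b - 5*I)*(b - I)*(b + 2*I)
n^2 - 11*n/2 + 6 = (n - 4)*(n - 3/2)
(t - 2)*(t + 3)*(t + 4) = t^3 + 5*t^2 - 2*t - 24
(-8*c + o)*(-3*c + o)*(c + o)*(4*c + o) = 96*c^4 + 76*c^3*o - 27*c^2*o^2 - 6*c*o^3 + o^4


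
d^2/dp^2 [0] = 0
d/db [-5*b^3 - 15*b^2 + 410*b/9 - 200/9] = -15*b^2 - 30*b + 410/9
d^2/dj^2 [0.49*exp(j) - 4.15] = 0.49*exp(j)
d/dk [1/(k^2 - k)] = (1 - 2*k)/(k^2*(k - 1)^2)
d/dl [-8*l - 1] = -8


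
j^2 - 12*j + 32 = (j - 8)*(j - 4)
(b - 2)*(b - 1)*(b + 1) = b^3 - 2*b^2 - b + 2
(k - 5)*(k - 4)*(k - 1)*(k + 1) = k^4 - 9*k^3 + 19*k^2 + 9*k - 20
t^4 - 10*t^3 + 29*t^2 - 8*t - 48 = (t - 4)^2*(t - 3)*(t + 1)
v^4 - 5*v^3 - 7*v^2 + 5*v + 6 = (v - 6)*(v - 1)*(v + 1)^2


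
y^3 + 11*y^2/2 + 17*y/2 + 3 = (y + 1/2)*(y + 2)*(y + 3)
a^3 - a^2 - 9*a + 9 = (a - 3)*(a - 1)*(a + 3)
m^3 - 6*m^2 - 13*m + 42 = (m - 7)*(m - 2)*(m + 3)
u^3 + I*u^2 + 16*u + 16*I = (u - 4*I)*(u + I)*(u + 4*I)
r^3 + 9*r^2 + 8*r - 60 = (r - 2)*(r + 5)*(r + 6)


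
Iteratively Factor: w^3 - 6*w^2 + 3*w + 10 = (w - 2)*(w^2 - 4*w - 5) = (w - 5)*(w - 2)*(w + 1)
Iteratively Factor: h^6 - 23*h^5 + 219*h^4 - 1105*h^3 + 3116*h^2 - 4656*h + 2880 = (h - 4)*(h^5 - 19*h^4 + 143*h^3 - 533*h^2 + 984*h - 720) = (h - 5)*(h - 4)*(h^4 - 14*h^3 + 73*h^2 - 168*h + 144) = (h - 5)*(h - 4)^2*(h^3 - 10*h^2 + 33*h - 36) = (h - 5)*(h - 4)^2*(h - 3)*(h^2 - 7*h + 12) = (h - 5)*(h - 4)^2*(h - 3)^2*(h - 4)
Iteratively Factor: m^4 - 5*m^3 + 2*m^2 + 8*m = (m + 1)*(m^3 - 6*m^2 + 8*m) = m*(m + 1)*(m^2 - 6*m + 8) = m*(m - 2)*(m + 1)*(m - 4)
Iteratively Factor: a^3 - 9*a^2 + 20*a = (a)*(a^2 - 9*a + 20) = a*(a - 4)*(a - 5)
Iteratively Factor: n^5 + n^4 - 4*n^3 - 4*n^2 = (n + 1)*(n^4 - 4*n^2) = n*(n + 1)*(n^3 - 4*n) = n*(n + 1)*(n + 2)*(n^2 - 2*n) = n^2*(n + 1)*(n + 2)*(n - 2)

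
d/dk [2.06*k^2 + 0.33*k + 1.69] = 4.12*k + 0.33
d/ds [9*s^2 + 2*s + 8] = 18*s + 2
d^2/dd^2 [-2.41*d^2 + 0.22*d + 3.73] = -4.82000000000000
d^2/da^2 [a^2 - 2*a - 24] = 2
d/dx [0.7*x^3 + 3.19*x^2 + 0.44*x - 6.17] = 2.1*x^2 + 6.38*x + 0.44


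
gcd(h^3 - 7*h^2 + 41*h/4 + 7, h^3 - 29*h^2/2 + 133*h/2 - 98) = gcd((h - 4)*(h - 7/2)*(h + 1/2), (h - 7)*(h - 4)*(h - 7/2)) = h^2 - 15*h/2 + 14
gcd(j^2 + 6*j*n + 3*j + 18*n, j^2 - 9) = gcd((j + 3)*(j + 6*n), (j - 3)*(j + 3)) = j + 3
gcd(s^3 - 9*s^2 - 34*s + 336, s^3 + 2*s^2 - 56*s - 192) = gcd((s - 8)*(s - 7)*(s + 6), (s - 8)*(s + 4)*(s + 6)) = s^2 - 2*s - 48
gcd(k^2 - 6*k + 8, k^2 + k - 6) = k - 2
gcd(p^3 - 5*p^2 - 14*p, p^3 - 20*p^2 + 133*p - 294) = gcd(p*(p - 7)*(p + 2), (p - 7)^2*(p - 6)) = p - 7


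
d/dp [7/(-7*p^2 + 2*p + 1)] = 14*(7*p - 1)/(-7*p^2 + 2*p + 1)^2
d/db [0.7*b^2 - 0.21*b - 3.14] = 1.4*b - 0.21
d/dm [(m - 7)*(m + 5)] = 2*m - 2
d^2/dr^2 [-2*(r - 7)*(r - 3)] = -4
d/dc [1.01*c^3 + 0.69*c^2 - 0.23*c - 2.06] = 3.03*c^2 + 1.38*c - 0.23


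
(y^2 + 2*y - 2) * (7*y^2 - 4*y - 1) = 7*y^4 + 10*y^3 - 23*y^2 + 6*y + 2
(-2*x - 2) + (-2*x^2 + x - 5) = -2*x^2 - x - 7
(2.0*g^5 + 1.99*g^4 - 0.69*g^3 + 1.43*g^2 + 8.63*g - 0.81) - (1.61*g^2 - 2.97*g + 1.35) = 2.0*g^5 + 1.99*g^4 - 0.69*g^3 - 0.18*g^2 + 11.6*g - 2.16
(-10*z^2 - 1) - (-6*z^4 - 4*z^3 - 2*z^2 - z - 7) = 6*z^4 + 4*z^3 - 8*z^2 + z + 6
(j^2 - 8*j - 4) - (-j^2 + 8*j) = 2*j^2 - 16*j - 4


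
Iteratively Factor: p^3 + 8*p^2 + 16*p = (p + 4)*(p^2 + 4*p) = p*(p + 4)*(p + 4)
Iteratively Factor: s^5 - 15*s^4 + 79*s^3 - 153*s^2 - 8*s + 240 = (s + 1)*(s^4 - 16*s^3 + 95*s^2 - 248*s + 240) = (s - 4)*(s + 1)*(s^3 - 12*s^2 + 47*s - 60) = (s - 4)^2*(s + 1)*(s^2 - 8*s + 15) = (s - 4)^2*(s - 3)*(s + 1)*(s - 5)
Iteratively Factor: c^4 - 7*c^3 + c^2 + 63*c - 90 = (c - 5)*(c^3 - 2*c^2 - 9*c + 18) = (c - 5)*(c - 3)*(c^2 + c - 6) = (c - 5)*(c - 3)*(c - 2)*(c + 3)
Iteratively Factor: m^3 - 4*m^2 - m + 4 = (m - 4)*(m^2 - 1) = (m - 4)*(m - 1)*(m + 1)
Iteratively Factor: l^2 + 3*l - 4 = (l - 1)*(l + 4)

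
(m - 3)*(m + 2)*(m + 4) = m^3 + 3*m^2 - 10*m - 24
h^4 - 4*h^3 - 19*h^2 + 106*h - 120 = (h - 4)*(h - 3)*(h - 2)*(h + 5)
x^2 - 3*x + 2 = (x - 2)*(x - 1)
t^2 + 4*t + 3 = (t + 1)*(t + 3)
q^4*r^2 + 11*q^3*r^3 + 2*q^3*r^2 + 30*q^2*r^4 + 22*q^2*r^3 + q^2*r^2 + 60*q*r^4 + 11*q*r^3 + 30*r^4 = (q + 5*r)*(q + 6*r)*(q*r + r)^2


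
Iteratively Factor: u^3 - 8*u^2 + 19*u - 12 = (u - 3)*(u^2 - 5*u + 4) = (u - 4)*(u - 3)*(u - 1)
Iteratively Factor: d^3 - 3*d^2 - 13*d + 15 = (d + 3)*(d^2 - 6*d + 5) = (d - 1)*(d + 3)*(d - 5)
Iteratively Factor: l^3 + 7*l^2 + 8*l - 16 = (l + 4)*(l^2 + 3*l - 4) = (l + 4)^2*(l - 1)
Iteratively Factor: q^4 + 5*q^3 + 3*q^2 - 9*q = (q + 3)*(q^3 + 2*q^2 - 3*q) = (q + 3)^2*(q^2 - q) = (q - 1)*(q + 3)^2*(q)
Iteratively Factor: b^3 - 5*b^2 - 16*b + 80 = (b - 4)*(b^2 - b - 20) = (b - 4)*(b + 4)*(b - 5)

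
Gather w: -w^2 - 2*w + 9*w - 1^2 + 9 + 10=-w^2 + 7*w + 18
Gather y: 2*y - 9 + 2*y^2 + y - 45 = 2*y^2 + 3*y - 54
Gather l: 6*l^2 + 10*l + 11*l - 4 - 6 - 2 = 6*l^2 + 21*l - 12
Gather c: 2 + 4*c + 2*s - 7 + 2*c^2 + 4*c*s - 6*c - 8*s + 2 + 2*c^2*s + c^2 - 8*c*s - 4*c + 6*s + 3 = c^2*(2*s + 3) + c*(-4*s - 6)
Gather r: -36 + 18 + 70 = 52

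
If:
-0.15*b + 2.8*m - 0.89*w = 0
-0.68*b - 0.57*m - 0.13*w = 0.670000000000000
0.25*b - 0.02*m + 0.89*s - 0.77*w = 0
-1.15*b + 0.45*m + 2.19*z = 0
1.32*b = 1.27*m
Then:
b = -0.40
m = -0.42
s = -0.97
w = -1.24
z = -0.12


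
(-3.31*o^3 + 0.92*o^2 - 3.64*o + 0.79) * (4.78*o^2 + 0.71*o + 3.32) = -15.8218*o^5 + 2.0475*o^4 - 27.7352*o^3 + 4.2462*o^2 - 11.5239*o + 2.6228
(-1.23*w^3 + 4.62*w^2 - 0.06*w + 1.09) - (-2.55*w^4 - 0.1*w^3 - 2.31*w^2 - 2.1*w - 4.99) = 2.55*w^4 - 1.13*w^3 + 6.93*w^2 + 2.04*w + 6.08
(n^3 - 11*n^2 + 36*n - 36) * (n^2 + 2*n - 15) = n^5 - 9*n^4 - n^3 + 201*n^2 - 612*n + 540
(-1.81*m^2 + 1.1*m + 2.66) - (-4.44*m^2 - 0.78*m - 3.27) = 2.63*m^2 + 1.88*m + 5.93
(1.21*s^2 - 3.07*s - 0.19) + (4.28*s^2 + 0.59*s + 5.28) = 5.49*s^2 - 2.48*s + 5.09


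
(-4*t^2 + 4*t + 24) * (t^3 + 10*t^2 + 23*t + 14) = -4*t^5 - 36*t^4 - 28*t^3 + 276*t^2 + 608*t + 336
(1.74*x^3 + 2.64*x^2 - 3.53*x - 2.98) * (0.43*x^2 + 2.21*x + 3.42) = 0.7482*x^5 + 4.9806*x^4 + 10.2673*x^3 - 0.0538999999999989*x^2 - 18.6584*x - 10.1916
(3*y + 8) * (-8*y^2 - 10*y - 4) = -24*y^3 - 94*y^2 - 92*y - 32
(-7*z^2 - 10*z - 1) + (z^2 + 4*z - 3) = -6*z^2 - 6*z - 4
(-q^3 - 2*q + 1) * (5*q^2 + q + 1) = -5*q^5 - q^4 - 11*q^3 + 3*q^2 - q + 1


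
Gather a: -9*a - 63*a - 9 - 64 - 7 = -72*a - 80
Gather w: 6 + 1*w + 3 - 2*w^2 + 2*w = -2*w^2 + 3*w + 9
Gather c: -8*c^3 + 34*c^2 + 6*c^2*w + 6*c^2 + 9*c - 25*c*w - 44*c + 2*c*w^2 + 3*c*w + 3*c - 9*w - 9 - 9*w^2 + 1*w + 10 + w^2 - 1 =-8*c^3 + c^2*(6*w + 40) + c*(2*w^2 - 22*w - 32) - 8*w^2 - 8*w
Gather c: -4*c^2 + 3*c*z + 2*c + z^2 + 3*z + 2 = -4*c^2 + c*(3*z + 2) + z^2 + 3*z + 2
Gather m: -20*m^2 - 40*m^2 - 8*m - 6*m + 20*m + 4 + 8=-60*m^2 + 6*m + 12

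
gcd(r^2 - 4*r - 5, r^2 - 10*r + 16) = 1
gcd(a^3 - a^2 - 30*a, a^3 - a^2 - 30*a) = a^3 - a^2 - 30*a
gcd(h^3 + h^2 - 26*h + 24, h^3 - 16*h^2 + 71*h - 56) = h - 1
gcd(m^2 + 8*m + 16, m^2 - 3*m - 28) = m + 4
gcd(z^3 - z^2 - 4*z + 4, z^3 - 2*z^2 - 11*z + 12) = z - 1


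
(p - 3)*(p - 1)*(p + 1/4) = p^3 - 15*p^2/4 + 2*p + 3/4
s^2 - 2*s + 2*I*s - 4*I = (s - 2)*(s + 2*I)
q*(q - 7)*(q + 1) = q^3 - 6*q^2 - 7*q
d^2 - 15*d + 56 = (d - 8)*(d - 7)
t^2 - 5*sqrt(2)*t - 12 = (t - 6*sqrt(2))*(t + sqrt(2))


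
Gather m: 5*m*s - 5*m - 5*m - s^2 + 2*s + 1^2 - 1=m*(5*s - 10) - s^2 + 2*s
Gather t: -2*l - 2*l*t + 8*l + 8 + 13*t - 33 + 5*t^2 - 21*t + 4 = 6*l + 5*t^2 + t*(-2*l - 8) - 21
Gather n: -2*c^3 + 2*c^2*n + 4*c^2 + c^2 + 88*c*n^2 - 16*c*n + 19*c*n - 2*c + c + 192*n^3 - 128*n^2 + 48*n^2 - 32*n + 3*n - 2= -2*c^3 + 5*c^2 - c + 192*n^3 + n^2*(88*c - 80) + n*(2*c^2 + 3*c - 29) - 2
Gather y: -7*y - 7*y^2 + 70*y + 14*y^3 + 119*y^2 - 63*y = 14*y^3 + 112*y^2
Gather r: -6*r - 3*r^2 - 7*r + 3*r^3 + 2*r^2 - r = 3*r^3 - r^2 - 14*r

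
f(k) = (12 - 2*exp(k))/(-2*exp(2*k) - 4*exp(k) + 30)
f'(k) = (12 - 2*exp(k))*(4*exp(2*k) + 4*exp(k))/(-2*exp(2*k) - 4*exp(k) + 30)^2 - 2*exp(k)/(-2*exp(2*k) - 4*exp(k) + 30)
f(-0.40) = 0.40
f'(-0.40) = 0.02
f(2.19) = 0.04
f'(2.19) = 0.03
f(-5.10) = 0.40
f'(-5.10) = -0.00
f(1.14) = -2.79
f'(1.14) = 72.90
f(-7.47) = 0.40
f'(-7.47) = -0.00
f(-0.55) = 0.40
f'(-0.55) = 0.01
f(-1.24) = 0.40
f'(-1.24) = 0.00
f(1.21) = -0.90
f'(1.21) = 10.00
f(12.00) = 0.00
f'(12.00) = 0.00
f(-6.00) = 0.40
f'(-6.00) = 0.00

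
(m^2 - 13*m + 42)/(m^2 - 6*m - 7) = (m - 6)/(m + 1)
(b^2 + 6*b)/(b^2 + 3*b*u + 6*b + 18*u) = b/(b + 3*u)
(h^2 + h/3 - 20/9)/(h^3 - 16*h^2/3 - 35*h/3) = (h - 4/3)/(h*(h - 7))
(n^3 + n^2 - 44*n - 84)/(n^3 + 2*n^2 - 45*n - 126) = (n + 2)/(n + 3)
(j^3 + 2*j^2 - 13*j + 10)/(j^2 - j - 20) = (-j^3 - 2*j^2 + 13*j - 10)/(-j^2 + j + 20)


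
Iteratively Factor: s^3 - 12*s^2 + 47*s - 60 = (s - 3)*(s^2 - 9*s + 20) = (s - 5)*(s - 3)*(s - 4)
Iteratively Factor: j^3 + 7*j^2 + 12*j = (j + 3)*(j^2 + 4*j) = j*(j + 3)*(j + 4)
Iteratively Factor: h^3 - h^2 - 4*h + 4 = (h - 2)*(h^2 + h - 2) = (h - 2)*(h - 1)*(h + 2)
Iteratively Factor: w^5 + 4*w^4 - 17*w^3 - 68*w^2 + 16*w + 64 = (w - 4)*(w^4 + 8*w^3 + 15*w^2 - 8*w - 16) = (w - 4)*(w + 4)*(w^3 + 4*w^2 - w - 4) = (w - 4)*(w + 1)*(w + 4)*(w^2 + 3*w - 4) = (w - 4)*(w - 1)*(w + 1)*(w + 4)*(w + 4)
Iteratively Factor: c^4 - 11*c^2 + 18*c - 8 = (c - 1)*(c^3 + c^2 - 10*c + 8) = (c - 2)*(c - 1)*(c^2 + 3*c - 4) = (c - 2)*(c - 1)^2*(c + 4)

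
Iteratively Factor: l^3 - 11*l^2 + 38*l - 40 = (l - 2)*(l^2 - 9*l + 20) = (l - 5)*(l - 2)*(l - 4)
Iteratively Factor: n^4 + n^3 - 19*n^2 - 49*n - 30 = (n + 1)*(n^3 - 19*n - 30) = (n + 1)*(n + 2)*(n^2 - 2*n - 15) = (n + 1)*(n + 2)*(n + 3)*(n - 5)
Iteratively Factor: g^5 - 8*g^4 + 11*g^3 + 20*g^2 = (g + 1)*(g^4 - 9*g^3 + 20*g^2) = g*(g + 1)*(g^3 - 9*g^2 + 20*g) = g*(g - 4)*(g + 1)*(g^2 - 5*g) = g^2*(g - 4)*(g + 1)*(g - 5)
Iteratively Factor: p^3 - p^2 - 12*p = (p + 3)*(p^2 - 4*p) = (p - 4)*(p + 3)*(p)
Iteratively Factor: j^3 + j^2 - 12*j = (j - 3)*(j^2 + 4*j) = (j - 3)*(j + 4)*(j)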